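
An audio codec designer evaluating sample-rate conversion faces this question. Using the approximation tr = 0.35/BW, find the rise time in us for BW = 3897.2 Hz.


Rise time from bandwidth relationship:
tr = 0.35 / BW
   = 0.35 / 3897.2
   = 8.980806733e-05 s
   = 89.8081 us

89.8081 us


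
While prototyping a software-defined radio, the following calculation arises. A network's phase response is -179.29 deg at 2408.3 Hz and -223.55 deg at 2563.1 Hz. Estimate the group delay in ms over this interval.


Group delay from phase difference:
tau = -d(phi)/d(omega)
d(phi) = -44.26 deg = -0.772483 rad
d(omega) = 2*pi*(2563.1 - 2408.3) = 972.6371 rad/s
tau = -(-0.772483) / 972.6371
    = 0.7942 ms

0.7942 ms


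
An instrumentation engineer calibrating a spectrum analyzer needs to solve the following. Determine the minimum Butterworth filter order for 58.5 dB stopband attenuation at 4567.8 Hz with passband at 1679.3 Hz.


Butterworth filter order formula:
n = log10(10^(A/10) - 1) / (2 * log10(f_stop/f_pass))
10^(58.5/10) - 1 = 707944.7844
f_stop/f_pass = 4567.8 / 1679.3 = 2.7201
n = 6.7307 -> ceil = 7

7


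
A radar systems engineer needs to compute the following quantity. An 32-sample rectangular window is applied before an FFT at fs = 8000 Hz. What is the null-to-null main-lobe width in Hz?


Main lobe width for a rectangular window:
Width = 2 * fs / N
      = 2 * 8000 / 32
      = 16000 / 32
      = 500.0 Hz

500.0 Hz


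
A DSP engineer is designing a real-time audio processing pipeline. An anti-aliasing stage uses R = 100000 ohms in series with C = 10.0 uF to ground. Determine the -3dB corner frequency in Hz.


Cutoff frequency of a first-order RC filter:
fc = 1 / (2 * pi * R * C)
C = 10.0 uF = 1e-05 F
fc = 1 / (2 * pi * 100000 * 1e-05)
   = 1 / 6.2831853071796
   = 0.159155 Hz

0.159155 Hz


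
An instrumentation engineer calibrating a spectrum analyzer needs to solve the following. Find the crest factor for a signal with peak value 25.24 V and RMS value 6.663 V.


Crest factor is the ratio of peak to RMS:
CF = V_peak / V_rms
   = 25.24 / 6.663
   = 3.7881

3.7881


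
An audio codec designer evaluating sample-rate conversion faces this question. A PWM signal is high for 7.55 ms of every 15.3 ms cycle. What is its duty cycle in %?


Duty cycle as a percentage:
DC = (t_on / T) * 100
   = (7.55 / 15.3) * 100
   = 0.493464 * 100
   = 49.35 %

49.35 %


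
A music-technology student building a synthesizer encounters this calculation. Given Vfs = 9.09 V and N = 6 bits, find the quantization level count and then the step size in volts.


Step 1 — number of quantization levels:
L = 2^N = 2^6 = 64

Step 2 — LSB step size:
delta = Vfs / L
      = 9.09 / 64
      = 0.14203125 V

Levels = 64; step size = 0.14203125 V


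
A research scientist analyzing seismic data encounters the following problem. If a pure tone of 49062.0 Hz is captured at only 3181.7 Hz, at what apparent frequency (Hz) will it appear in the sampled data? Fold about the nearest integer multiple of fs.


Compute the nearest integer multiple of fs to the signal:
n = round(49062.0 / 3181.7) = 15
f_alias = |49062.0 - 15 * 3181.7|
        = |49062.0 - 47725.5|
        = 1336.5 Hz

1336.5


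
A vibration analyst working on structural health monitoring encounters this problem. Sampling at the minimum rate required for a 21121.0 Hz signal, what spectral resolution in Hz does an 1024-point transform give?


Step 1 — Nyquist sampling rate:
fs = 2 * fmax = 2 * 21121.0 = 42242.0 Hz

Step 2 — DFT bin spacing:
df = fs / N = 42242.0 / 1024 = 41.252 Hz

41.252 Hz


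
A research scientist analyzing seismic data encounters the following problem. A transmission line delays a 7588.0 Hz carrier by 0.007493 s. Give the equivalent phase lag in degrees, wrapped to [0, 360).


Phase shift from frequency and time delay:
phi = 360 * f * t_delay
    = 360 * 7588.0 * 0.007493
    = 20468.48 degrees
    mod 360 = 308.48 degrees

308.48 degrees


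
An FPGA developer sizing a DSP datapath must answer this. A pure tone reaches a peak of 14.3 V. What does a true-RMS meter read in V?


RMS voltage for a sinusoidal waveform:
V_rms = V_peak / sqrt(2)
      = 14.3 / 1.414214
      = 10.112 V

10.112 V


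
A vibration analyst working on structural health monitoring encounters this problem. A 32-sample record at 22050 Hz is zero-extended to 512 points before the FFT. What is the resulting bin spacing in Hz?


Frequency resolution after zero-padding:
N_padded = 32 * 16 = 512
df = fs / N_padded
   = 22050 / 512
   = 43.0664 Hz

43.0664 Hz


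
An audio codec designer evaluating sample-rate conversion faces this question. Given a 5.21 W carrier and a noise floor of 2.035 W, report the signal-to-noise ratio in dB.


SNR in decibels:
SNR = 10 * log10(Ps / Pn)
    = 10 * log10(5.21 / 2.035)
    = 10 * log10(2.5602)
    = 10 * 0.4083
    = 4.08 dB

4.08 dB


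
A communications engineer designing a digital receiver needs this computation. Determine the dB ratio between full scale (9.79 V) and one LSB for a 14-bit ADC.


Dynamic range from full-scale to LSB:
V_min = V_max / 2^bits = 9.79 / 2^14
DR = 20 * log10(V_max / V_min)
   = 20 * log10(2^14)
   = 20 * 14 * log10(2)
   = 84.29 dB

84.29 dB


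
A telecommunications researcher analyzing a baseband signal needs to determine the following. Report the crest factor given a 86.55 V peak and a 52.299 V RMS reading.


Crest factor is the ratio of peak to RMS:
CF = V_peak / V_rms
   = 86.55 / 52.299
   = 1.6549

1.6549


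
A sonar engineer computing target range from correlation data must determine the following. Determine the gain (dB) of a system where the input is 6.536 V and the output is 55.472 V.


Voltage gain in dB:
G = 20 * log10(Vout / Vin)
  = 20 * log10(55.472 / 6.536)
  = 20 * log10(8.487148)
  = 20 * 0.928762
  = 18.58 dB

18.58 dB


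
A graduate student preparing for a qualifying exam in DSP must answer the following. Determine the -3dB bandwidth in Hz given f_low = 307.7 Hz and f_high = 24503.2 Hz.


Bandwidth is the difference of -3dB frequencies:
BW = f_high - f_low
   = 24503.2 - 307.7
   = 24195.5 Hz

24195.5 Hz


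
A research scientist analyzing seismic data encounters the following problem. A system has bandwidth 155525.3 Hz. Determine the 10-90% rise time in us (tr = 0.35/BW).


Rise time from bandwidth relationship:
tr = 0.35 / BW
   = 0.35 / 155525.3
   = 2.25043771e-06 s
   = 2.2504 us

2.2504 us


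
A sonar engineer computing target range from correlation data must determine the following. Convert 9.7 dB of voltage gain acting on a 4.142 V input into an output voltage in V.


Output voltage from dB gain:
V_out = V_in * 10^(gain_dB / 20)
      = 4.142 * 10^(9.7 / 20)
      = 4.142 * 3.054921
      = 12.6535 V

12.6535 V


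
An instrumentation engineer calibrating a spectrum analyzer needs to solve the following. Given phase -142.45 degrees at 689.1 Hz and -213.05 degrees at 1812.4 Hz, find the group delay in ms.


Group delay from phase difference:
tau = -d(phi)/d(omega)
d(phi) = -70.6 deg = -1.232202 rad
d(omega) = 2*pi*(1812.4 - 689.1) = 7057.9021 rad/s
tau = -(-1.232202) / 7057.9021
    = 0.1746 ms

0.1746 ms


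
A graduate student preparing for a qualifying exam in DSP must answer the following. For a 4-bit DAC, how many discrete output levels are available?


Number of quantization levels = 2^N
= 2^4
= 16

16


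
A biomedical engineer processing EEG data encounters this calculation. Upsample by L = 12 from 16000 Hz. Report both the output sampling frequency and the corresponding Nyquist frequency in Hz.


Step 1 — output sample rate after interpolation by L:
fs_out = L * fs_in = 12 * 16000 = 192000 Hz

Step 2 — Nyquist frequency of the output stream:
f_Nyq = fs_out / 2 = 192000 / 2 = 96000.0 Hz

fs_out = 192000 Hz; f_Nyquist = 96000.0 Hz


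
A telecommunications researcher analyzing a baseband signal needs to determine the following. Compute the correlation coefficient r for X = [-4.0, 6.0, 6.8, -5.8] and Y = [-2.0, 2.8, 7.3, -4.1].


Pearson correlation coefficient (population):
r = cov(X,Y) / (std(X) * std(Y))
Mean X = 0.75, Mean Y = 1.0
Cov(X,Y) = 23.805
Std(X) = 5.692759, Std(Y) = 4.414182
r = 0.9473

0.9473


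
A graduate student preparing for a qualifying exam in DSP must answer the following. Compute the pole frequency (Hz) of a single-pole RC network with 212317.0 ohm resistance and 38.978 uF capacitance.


Cutoff frequency of a first-order RC filter:
fc = 1 / (2 * pi * R * C)
C = 38.978 uF = 3.8978e-05 F
fc = 1 / (2 * pi * 212317.0 * 3.8978e-05)
   = 1 / 51.997706544506
   = 0.019232 Hz

0.019232 Hz


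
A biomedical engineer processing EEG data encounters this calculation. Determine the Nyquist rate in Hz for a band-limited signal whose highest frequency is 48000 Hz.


The Nyquist rate is twice the maximum frequency component.
fs_min = 2 * fmax
      = 2 * 48000
      = 96000 Hz

96000


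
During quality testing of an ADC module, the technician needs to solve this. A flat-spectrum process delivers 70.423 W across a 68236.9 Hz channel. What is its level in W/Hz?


Power spectral density:
PSD = P / BW
    = 70.423 / 68236.9
    = 0.00103204 W/Hz

0.00103204 W/Hz


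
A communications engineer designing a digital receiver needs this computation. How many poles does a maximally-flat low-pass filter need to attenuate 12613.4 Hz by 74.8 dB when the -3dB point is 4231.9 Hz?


Butterworth filter order formula:
n = log10(10^(A/10) - 1) / (2 * log10(f_stop/f_pass))
10^(74.8/10) - 1 = 30199516.204
f_stop/f_pass = 12613.4 / 4231.9 = 2.9806
n = 7.8854 -> ceil = 8

8


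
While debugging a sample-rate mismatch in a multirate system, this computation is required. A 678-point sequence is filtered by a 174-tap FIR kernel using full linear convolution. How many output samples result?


Linear convolution output length:
L = N + M - 1
  = 678 + 174 - 1
  = 851 samples

851


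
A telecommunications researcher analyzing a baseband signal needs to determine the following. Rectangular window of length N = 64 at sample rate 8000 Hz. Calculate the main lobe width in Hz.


Main lobe width for a rectangular window:
Width = 2 * fs / N
      = 2 * 8000 / 64
      = 16000 / 64
      = 250.0 Hz

250.0 Hz


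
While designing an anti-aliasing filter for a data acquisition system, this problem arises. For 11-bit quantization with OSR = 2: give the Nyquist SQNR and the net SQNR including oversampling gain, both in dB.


Step 1 — baseline SQNR at Nyquist:
SQNR_base = 6.02*N + 1.76
          = 6.02*11 + 1.76
          = 67.98 dB

Step 2 — oversampling processing gain:
G = 10*log10(OSR) = 10*log10(2) = 3.01 dB

Step 3 — total:
SQNR_total = 67.98 + 3.01 = 70.99 dB

Base SQNR = 67.98 dB; oversampled SQNR = 70.99 dB


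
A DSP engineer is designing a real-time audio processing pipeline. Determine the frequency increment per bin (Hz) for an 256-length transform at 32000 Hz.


DFT frequency resolution:
df = fs / N
   = 32000 / 256
   = 125.0 Hz

125.0 Hz


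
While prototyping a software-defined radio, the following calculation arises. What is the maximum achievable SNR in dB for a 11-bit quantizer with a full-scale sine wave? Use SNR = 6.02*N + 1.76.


Theoretical SNR for a full-scale sinusoid:
SNR = 6.02 * N + 1.76
    = 6.02 * 11 + 1.76
    = 66.22 + 1.76
    = 67.98 dB

67.98 dB


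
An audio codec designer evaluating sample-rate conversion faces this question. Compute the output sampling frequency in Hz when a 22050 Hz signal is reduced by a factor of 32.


Decimation reduces the sample rate:
fs_out = fs_in / M
       = 22050 / 32
       = 689.0625 Hz

689.0625 Hz


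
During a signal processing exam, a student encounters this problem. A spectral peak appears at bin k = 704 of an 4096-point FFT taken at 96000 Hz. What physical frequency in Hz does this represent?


Frequency of DFT bin k:
f_k = k * fs / N
    = 704 * 96000 / 4096
    = 67584000 / 4096
    = 16500.0 Hz

16500.0 Hz


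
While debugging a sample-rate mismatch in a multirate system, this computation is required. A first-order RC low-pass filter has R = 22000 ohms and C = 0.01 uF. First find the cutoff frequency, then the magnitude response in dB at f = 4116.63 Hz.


Step 1 — cutoff frequency:
fc = 1 / (2*pi*R*C)
C = 0.01 uF = 1e-08 F
fc = 1 / (2*pi*22000*1e-08)
   = 723.432 Hz

Step 2 — magnitude at f = 4116.63 Hz:
|H(f)| = 1 / sqrt(1 + (f/fc)^2)
f/fc = 4116.63 / 723.432 = 5.690417
|H| = 1 / sqrt(1 + 32.380846) = 0.1730818
|H|_dB = 20*log10(0.1730818) = -15.23 dB

fc = 723.432 Hz; |H(4116.63 Hz)| = -15.23 dB


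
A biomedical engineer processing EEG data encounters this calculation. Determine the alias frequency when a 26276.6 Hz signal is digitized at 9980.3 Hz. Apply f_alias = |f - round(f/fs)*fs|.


Compute the nearest integer multiple of fs to the signal:
n = round(26276.6 / 9980.3) = 3
f_alias = |26276.6 - 3 * 9980.3|
        = |26276.6 - 29940.9|
        = 3664.3 Hz

3664.3


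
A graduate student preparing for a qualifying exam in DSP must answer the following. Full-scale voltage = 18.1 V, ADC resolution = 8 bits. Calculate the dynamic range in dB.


Dynamic range from full-scale to LSB:
V_min = V_max / 2^bits = 18.1 / 2^8
DR = 20 * log10(V_max / V_min)
   = 20 * log10(2^8)
   = 20 * 8 * log10(2)
   = 48.16 dB

48.16 dB


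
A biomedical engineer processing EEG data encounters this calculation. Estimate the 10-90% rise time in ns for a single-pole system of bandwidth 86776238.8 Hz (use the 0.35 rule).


Rise time from bandwidth relationship:
tr = 0.35 / BW
   = 0.35 / 86776238.8
   = 4.033362183e-09 s
   = 4.0334 ns

4.0334 ns


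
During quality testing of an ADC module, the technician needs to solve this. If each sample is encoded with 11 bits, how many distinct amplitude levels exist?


Number of quantization levels = 2^N
= 2^11
= 2048

2048


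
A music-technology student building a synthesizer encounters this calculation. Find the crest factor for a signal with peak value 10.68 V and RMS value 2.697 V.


Crest factor is the ratio of peak to RMS:
CF = V_peak / V_rms
   = 10.68 / 2.697
   = 3.96

3.96


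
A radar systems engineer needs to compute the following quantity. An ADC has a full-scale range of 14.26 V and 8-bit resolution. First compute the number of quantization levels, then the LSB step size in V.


Step 1 — number of quantization levels:
L = 2^N = 2^8 = 256

Step 2 — LSB step size:
delta = Vfs / L
      = 14.26 / 256
      = 0.05570312 V

Levels = 256; step size = 0.05570312 V


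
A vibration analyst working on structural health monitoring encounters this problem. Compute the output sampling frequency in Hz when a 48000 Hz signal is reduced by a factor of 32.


Decimation reduces the sample rate:
fs_out = fs_in / M
       = 48000 / 32
       = 1500.0 Hz

1500.0 Hz


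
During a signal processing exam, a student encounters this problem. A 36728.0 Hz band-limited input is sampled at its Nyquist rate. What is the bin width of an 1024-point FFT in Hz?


Step 1 — Nyquist sampling rate:
fs = 2 * fmax = 2 * 36728.0 = 73456.0 Hz

Step 2 — DFT bin spacing:
df = fs / N = 73456.0 / 1024 = 71.7344 Hz

71.7344 Hz


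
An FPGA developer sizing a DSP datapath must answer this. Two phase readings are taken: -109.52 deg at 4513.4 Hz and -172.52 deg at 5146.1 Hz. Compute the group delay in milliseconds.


Group delay from phase difference:
tau = -d(phi)/d(omega)
d(phi) = -63.0 deg = -1.099557 rad
d(omega) = 2*pi*(5146.1 - 4513.4) = 3975.3713 rad/s
tau = -(-1.099557) / 3975.3713
    = 0.2766 ms

0.2766 ms


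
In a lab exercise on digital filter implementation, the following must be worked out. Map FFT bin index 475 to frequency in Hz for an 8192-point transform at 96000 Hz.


Frequency of DFT bin k:
f_k = k * fs / N
    = 475 * 96000 / 8192
    = 45600000 / 8192
    = 5566.406 Hz

5566.406 Hz


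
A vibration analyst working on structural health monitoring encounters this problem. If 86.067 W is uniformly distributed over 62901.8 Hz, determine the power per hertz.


Power spectral density:
PSD = P / BW
    = 86.067 / 62901.8
    = 0.00136828 W/Hz

0.00136828 W/Hz


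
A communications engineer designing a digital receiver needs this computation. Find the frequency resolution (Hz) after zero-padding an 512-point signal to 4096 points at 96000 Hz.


Frequency resolution after zero-padding:
N_padded = 512 * 8 = 4096
df = fs / N_padded
   = 96000 / 4096
   = 23.4375 Hz

23.4375 Hz


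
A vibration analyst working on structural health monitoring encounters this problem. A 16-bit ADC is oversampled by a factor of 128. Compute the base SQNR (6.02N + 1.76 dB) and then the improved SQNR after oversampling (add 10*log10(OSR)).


Step 1 — baseline SQNR at Nyquist:
SQNR_base = 6.02*N + 1.76
          = 6.02*16 + 1.76
          = 98.08 dB

Step 2 — oversampling processing gain:
G = 10*log10(OSR) = 10*log10(128) = 21.07 dB

Step 3 — total:
SQNR_total = 98.08 + 21.07 = 119.15 dB

Base SQNR = 98.08 dB; oversampled SQNR = 119.15 dB


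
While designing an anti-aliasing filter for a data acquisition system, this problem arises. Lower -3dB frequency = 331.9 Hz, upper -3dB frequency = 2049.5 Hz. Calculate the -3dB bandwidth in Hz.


Bandwidth is the difference of -3dB frequencies:
BW = f_high - f_low
   = 2049.5 - 331.9
   = 1717.6 Hz

1717.6 Hz


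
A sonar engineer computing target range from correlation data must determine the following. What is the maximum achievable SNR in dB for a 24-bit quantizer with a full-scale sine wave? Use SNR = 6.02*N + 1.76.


Theoretical SNR for a full-scale sinusoid:
SNR = 6.02 * N + 1.76
    = 6.02 * 24 + 1.76
    = 144.48 + 1.76
    = 146.24 dB

146.24 dB


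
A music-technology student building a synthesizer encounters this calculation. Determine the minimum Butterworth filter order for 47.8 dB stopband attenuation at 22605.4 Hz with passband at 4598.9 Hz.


Butterworth filter order formula:
n = log10(10^(A/10) - 1) / (2 * log10(f_stop/f_pass))
10^(47.8/10) - 1 = 60254.9586
f_stop/f_pass = 22605.4 / 4598.9 = 4.9154
n = 3.456 -> ceil = 4

4


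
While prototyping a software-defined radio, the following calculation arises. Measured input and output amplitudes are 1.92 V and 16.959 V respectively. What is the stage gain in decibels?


Voltage gain in dB:
G = 20 * log10(Vout / Vin)
  = 20 * log10(16.959 / 1.92)
  = 20 * log10(8.832812)
  = 20 * 0.946099
  = 18.92 dB

18.92 dB


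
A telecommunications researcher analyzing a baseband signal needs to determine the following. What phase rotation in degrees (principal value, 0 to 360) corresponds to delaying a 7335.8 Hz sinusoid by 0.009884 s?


Phase shift from frequency and time delay:
phi = 360 * f * t_delay
    = 360 * 7335.8 * 0.009884
    = 26102.54 degrees
    mod 360 = 182.54 degrees

182.54 degrees


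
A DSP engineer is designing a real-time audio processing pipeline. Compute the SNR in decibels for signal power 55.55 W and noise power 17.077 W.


SNR in decibels:
SNR = 10 * log10(Ps / Pn)
    = 10 * log10(55.55 / 17.077)
    = 10 * log10(3.2529)
    = 10 * 0.5123
    = 5.12 dB

5.12 dB


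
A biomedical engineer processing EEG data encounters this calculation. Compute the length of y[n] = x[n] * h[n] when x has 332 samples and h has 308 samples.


Linear convolution output length:
L = N + M - 1
  = 332 + 308 - 1
  = 639 samples

639


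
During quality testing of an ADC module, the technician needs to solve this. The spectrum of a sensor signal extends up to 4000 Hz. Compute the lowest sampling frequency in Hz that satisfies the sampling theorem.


The Nyquist rate is twice the maximum frequency component.
fs_min = 2 * fmax
      = 2 * 4000
      = 8000 Hz

8000


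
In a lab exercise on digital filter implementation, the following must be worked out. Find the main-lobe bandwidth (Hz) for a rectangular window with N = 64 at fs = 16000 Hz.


Main lobe width for a rectangular window:
Width = 2 * fs / N
      = 2 * 16000 / 64
      = 32000 / 64
      = 500.0 Hz

500.0 Hz


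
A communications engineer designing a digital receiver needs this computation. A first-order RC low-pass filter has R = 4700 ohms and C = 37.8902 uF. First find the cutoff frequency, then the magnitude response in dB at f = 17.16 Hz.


Step 1 — cutoff frequency:
fc = 1 / (2*pi*R*C)
C = 37.8902 uF = 3.78902e-05 F
fc = 1 / (2*pi*4700*3.78902e-05)
   = 0.893707 Hz

Step 2 — magnitude at f = 17.16 Hz:
|H(f)| = 1 / sqrt(1 + (f/fc)^2)
f/fc = 17.16 / 0.893707 = 19.200924
|H| = 1 / sqrt(1 + 368.675482) = 0.0520103
|H|_dB = 20*log10(0.0520103) = -25.68 dB

fc = 0.893707 Hz; |H(17.16 Hz)| = -25.68 dB


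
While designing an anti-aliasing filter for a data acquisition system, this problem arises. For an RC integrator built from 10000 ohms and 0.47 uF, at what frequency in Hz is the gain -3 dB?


Cutoff frequency of a first-order RC filter:
fc = 1 / (2 * pi * R * C)
C = 0.47 uF = 4.7e-07 F
fc = 1 / (2 * pi * 10000 * 4.7e-07)
   = 1 / 0.029530970943744
   = 33.862754 Hz

33.862754 Hz


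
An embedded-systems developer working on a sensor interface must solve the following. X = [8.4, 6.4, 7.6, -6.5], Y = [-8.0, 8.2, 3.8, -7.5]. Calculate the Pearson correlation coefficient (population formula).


Pearson correlation coefficient (population):
r = cov(X,Y) / (std(X) * std(Y))
Mean X = 3.975, Mean Y = -0.875
Cov(X,Y) = 19.205625
Std(X) = 6.089489, Std(Y) = 7.051019
r = 0.4473

0.4473


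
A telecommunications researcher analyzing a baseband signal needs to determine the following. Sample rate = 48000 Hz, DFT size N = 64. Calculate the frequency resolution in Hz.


DFT frequency resolution:
df = fs / N
   = 48000 / 64
   = 750.0 Hz

750.0 Hz


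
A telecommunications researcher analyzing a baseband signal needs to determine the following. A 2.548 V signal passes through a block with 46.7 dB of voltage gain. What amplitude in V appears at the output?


Output voltage from dB gain:
V_out = V_in * 10^(gain_dB / 20)
      = 2.548 * 10^(46.7 / 20)
      = 2.548 * 216.271852
      = 551.0607 V

551.0607 V


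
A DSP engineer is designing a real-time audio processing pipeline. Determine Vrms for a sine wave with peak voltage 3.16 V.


RMS voltage for a sinusoidal waveform:
V_rms = V_peak / sqrt(2)
      = 3.16 / 1.414214
      = 2.234 V

2.234 V


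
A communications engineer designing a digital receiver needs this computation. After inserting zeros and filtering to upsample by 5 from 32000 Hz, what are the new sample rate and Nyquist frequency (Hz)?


Step 1 — output sample rate after interpolation by L:
fs_out = L * fs_in = 5 * 32000 = 160000 Hz

Step 2 — Nyquist frequency of the output stream:
f_Nyq = fs_out / 2 = 160000 / 2 = 80000.0 Hz

fs_out = 160000 Hz; f_Nyquist = 80000.0 Hz


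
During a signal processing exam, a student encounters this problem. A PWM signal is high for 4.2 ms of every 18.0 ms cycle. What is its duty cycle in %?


Duty cycle as a percentage:
DC = (t_on / T) * 100
   = (4.2 / 18.0) * 100
   = 0.233333 * 100
   = 23.33 %

23.33 %


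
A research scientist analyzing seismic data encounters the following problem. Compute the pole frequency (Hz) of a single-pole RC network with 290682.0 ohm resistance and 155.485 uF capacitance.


Cutoff frequency of a first-order RC filter:
fc = 1 / (2 * pi * R * C)
C = 155.485 uF = 0.000155485 F
fc = 1 / (2 * pi * 290682.0 * 0.000155485)
   = 1 / 283.9791833792
   = 0.003521 Hz

0.003521 Hz


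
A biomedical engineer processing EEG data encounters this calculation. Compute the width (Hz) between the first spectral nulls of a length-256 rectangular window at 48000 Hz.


Main lobe width for a rectangular window:
Width = 2 * fs / N
      = 2 * 48000 / 256
      = 96000 / 256
      = 375.0 Hz

375.0 Hz


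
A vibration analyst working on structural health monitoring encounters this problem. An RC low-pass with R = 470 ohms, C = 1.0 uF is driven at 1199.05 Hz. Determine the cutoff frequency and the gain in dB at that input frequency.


Step 1 — cutoff frequency:
fc = 1 / (2*pi*R*C)
C = 1.0 uF = 1e-06 F
fc = 1 / (2*pi*470*1e-06)
   = 338.628 Hz

Step 2 — magnitude at f = 1199.05 Hz:
|H(f)| = 1 / sqrt(1 + (f/fc)^2)
f/fc = 1199.05 / 338.628 = 3.540906
|H| = 1 / sqrt(1 + 12.538015) = 0.2717831
|H|_dB = 20*log10(0.2717831) = -11.32 dB

fc = 338.628 Hz; |H(1199.05 Hz)| = -11.32 dB


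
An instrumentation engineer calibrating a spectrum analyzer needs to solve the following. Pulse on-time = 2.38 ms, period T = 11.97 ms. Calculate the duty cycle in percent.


Duty cycle as a percentage:
DC = (t_on / T) * 100
   = (2.38 / 11.97) * 100
   = 0.19883 * 100
   = 19.88 %

19.88 %


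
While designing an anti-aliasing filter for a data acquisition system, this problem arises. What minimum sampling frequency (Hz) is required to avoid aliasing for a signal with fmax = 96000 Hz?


The Nyquist rate is twice the maximum frequency component.
fs_min = 2 * fmax
      = 2 * 96000
      = 192000 Hz

192000


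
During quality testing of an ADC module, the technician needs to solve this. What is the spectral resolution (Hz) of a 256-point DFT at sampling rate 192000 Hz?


DFT frequency resolution:
df = fs / N
   = 192000 / 256
   = 750.0 Hz

750.0 Hz


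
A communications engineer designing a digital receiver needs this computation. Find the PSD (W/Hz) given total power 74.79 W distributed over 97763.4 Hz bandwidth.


Power spectral density:
PSD = P / BW
    = 74.79 / 97763.4
    = 0.00076501 W/Hz

0.00076501 W/Hz


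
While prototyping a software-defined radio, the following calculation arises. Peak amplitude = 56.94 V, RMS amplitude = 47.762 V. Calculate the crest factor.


Crest factor is the ratio of peak to RMS:
CF = V_peak / V_rms
   = 56.94 / 47.762
   = 1.1922

1.1922


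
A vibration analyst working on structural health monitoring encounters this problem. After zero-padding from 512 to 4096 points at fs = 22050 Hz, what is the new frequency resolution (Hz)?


Frequency resolution after zero-padding:
N_padded = 512 * 8 = 4096
df = fs / N_padded
   = 22050 / 4096
   = 5.3833 Hz

5.3833 Hz


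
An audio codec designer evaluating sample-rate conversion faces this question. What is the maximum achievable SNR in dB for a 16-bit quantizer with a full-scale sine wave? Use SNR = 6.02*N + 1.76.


Theoretical SNR for a full-scale sinusoid:
SNR = 6.02 * N + 1.76
    = 6.02 * 16 + 1.76
    = 96.32 + 1.76
    = 98.08 dB

98.08 dB


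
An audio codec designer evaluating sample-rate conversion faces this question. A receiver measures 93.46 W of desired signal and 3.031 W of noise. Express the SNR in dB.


SNR in decibels:
SNR = 10 * log10(Ps / Pn)
    = 10 * log10(93.46 / 3.031)
    = 10 * log10(30.8347)
    = 10 * 1.489
    = 14.89 dB

14.89 dB


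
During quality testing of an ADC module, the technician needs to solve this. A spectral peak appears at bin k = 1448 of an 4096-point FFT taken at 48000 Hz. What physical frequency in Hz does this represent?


Frequency of DFT bin k:
f_k = k * fs / N
    = 1448 * 48000 / 4096
    = 69504000 / 4096
    = 16968.75 Hz

16968.75 Hz


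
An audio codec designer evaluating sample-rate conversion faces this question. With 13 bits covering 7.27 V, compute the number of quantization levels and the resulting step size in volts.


Step 1 — number of quantization levels:
L = 2^N = 2^13 = 8192

Step 2 — LSB step size:
delta = Vfs / L
      = 7.27 / 8192
      = 0.00088745 V

Levels = 8192; step size = 0.00088745 V


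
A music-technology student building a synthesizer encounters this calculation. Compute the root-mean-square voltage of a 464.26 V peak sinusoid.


RMS voltage for a sinusoidal waveform:
V_rms = V_peak / sqrt(2)
      = 464.26 / 1.414214
      = 328.281 V

328.281 V


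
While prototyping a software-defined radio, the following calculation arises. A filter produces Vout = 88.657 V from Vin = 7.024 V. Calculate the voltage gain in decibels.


Voltage gain in dB:
G = 20 * log10(Vout / Vin)
  = 20 * log10(88.657 / 7.024)
  = 20 * log10(12.62201)
  = 20 * 1.101129
  = 22.02 dB

22.02 dB


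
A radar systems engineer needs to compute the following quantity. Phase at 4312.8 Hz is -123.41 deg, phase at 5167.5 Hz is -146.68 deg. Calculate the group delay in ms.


Group delay from phase difference:
tau = -d(phi)/d(omega)
d(phi) = -23.27 deg = -0.406138 rad
d(omega) = 2*pi*(5167.5 - 4312.8) = 5370.2385 rad/s
tau = -(-0.406138) / 5370.2385
    = 0.0756 ms

0.0756 ms


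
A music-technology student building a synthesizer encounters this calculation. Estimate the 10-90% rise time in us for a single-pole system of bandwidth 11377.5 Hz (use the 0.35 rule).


Rise time from bandwidth relationship:
tr = 0.35 / BW
   = 0.35 / 11377.5
   = 3.076246979e-05 s
   = 30.7625 us

30.7625 us


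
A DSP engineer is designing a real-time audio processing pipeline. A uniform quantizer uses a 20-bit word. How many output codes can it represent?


Number of quantization levels = 2^N
= 2^20
= 1048576

1048576


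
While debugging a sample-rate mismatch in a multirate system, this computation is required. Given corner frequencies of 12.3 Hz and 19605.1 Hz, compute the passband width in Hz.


Bandwidth is the difference of -3dB frequencies:
BW = f_high - f_low
   = 19605.1 - 12.3
   = 19592.8 Hz

19592.8 Hz


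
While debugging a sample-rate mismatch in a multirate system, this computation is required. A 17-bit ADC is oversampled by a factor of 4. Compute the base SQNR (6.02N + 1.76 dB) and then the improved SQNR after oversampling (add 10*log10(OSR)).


Step 1 — baseline SQNR at Nyquist:
SQNR_base = 6.02*N + 1.76
          = 6.02*17 + 1.76
          = 104.1 dB

Step 2 — oversampling processing gain:
G = 10*log10(OSR) = 10*log10(4) = 6.02 dB

Step 3 — total:
SQNR_total = 104.1 + 6.02 = 110.12 dB

Base SQNR = 104.1 dB; oversampled SQNR = 110.12 dB


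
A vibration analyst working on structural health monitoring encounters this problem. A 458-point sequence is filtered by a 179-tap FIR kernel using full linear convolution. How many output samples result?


Linear convolution output length:
L = N + M - 1
  = 458 + 179 - 1
  = 636 samples

636


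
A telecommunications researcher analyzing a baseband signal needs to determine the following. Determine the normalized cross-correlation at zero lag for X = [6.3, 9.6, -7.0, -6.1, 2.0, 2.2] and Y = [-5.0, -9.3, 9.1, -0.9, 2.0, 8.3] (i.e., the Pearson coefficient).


Pearson correlation coefficient (population):
r = cov(X,Y) / (std(X) * std(Y))
Mean X = 1.1667, Mean Y = 0.7
Cov(X,Y) = -26.938333
Std(X) = 6.037844, Std(Y) = 6.646553
r = -0.6713

-0.6713


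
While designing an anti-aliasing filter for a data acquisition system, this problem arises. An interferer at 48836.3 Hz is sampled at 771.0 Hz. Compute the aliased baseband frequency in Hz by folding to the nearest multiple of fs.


Compute the nearest integer multiple of fs to the signal:
n = round(48836.3 / 771.0) = 63
f_alias = |48836.3 - 63 * 771.0|
        = |48836.3 - 48573.0|
        = 263.3 Hz

263.3


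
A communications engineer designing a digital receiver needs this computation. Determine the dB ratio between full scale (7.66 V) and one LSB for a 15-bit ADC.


Dynamic range from full-scale to LSB:
V_min = V_max / 2^bits = 7.66 / 2^15
DR = 20 * log10(V_max / V_min)
   = 20 * log10(2^15)
   = 20 * 15 * log10(2)
   = 90.31 dB

90.31 dB


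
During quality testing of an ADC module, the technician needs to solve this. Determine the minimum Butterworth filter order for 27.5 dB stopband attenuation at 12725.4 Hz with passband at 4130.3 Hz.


Butterworth filter order formula:
n = log10(10^(A/10) - 1) / (2 * log10(f_stop/f_pass))
10^(27.5/10) - 1 = 561.3413
f_stop/f_pass = 12725.4 / 4130.3 = 3.081
n = 2.8129 -> ceil = 3

3


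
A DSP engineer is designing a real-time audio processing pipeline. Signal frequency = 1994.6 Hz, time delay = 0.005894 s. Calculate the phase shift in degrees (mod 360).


Phase shift from frequency and time delay:
phi = 360 * f * t_delay
    = 360 * 1994.6 * 0.005894
    = 4232.22 degrees
    mod 360 = 272.22 degrees

272.22 degrees


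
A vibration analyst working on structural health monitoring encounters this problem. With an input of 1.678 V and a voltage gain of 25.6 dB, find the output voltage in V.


Output voltage from dB gain:
V_out = V_in * 10^(gain_dB / 20)
      = 1.678 * 10^(25.6 / 20)
      = 1.678 * 19.054607
      = 31.9736 V

31.9736 V


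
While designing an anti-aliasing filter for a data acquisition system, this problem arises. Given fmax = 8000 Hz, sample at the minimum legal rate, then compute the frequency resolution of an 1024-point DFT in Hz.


Step 1 — Nyquist sampling rate:
fs = 2 * fmax = 2 * 8000 = 16000 Hz

Step 2 — DFT bin spacing:
df = fs / N = 16000 / 1024 = 15.625 Hz

15.625 Hz


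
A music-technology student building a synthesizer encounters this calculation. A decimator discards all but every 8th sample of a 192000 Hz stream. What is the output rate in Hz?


Decimation reduces the sample rate:
fs_out = fs_in / M
       = 192000 / 8
       = 24000.0 Hz

24000.0 Hz


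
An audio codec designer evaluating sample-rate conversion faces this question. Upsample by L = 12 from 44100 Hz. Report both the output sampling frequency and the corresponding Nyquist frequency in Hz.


Step 1 — output sample rate after interpolation by L:
fs_out = L * fs_in = 12 * 44100 = 529200 Hz

Step 2 — Nyquist frequency of the output stream:
f_Nyq = fs_out / 2 = 529200 / 2 = 264600.0 Hz

fs_out = 529200 Hz; f_Nyquist = 264600.0 Hz


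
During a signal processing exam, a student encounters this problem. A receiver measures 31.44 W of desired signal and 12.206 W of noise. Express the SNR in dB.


SNR in decibels:
SNR = 10 * log10(Ps / Pn)
    = 10 * log10(31.44 / 12.206)
    = 10 * log10(2.5758)
    = 10 * 0.4109
    = 4.11 dB

4.11 dB


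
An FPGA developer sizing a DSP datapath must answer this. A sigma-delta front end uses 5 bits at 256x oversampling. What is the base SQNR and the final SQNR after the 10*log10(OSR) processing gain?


Step 1 — baseline SQNR at Nyquist:
SQNR_base = 6.02*N + 1.76
          = 6.02*5 + 1.76
          = 31.86 dB

Step 2 — oversampling processing gain:
G = 10*log10(OSR) = 10*log10(256) = 24.08 dB

Step 3 — total:
SQNR_total = 31.86 + 24.08 = 55.94 dB

Base SQNR = 31.86 dB; oversampled SQNR = 55.94 dB


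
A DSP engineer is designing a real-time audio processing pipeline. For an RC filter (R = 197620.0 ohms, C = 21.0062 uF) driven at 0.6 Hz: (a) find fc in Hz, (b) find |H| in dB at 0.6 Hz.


Step 1 — cutoff frequency:
fc = 1 / (2*pi*R*C)
C = 21.0062 uF = 2.10062e-05 F
fc = 1 / (2*pi*197620.0*2.10062e-05)
   = 0.0383391 Hz

Step 2 — magnitude at f = 0.6 Hz:
|H(f)| = 1 / sqrt(1 + (f/fc)^2)
f/fc = 0.6 / 0.0383391 = 15.64982
|H| = 1 / sqrt(1 + 244.916866) = 0.0637684
|H|_dB = 20*log10(0.0637684) = -23.91 dB

fc = 0.0383391 Hz; |H(0.6 Hz)| = -23.91 dB


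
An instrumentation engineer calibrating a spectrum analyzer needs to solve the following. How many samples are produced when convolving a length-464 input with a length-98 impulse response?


Linear convolution output length:
L = N + M - 1
  = 464 + 98 - 1
  = 561 samples

561


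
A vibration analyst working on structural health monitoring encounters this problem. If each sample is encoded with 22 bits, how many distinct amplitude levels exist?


Number of quantization levels = 2^N
= 2^22
= 4194304

4194304


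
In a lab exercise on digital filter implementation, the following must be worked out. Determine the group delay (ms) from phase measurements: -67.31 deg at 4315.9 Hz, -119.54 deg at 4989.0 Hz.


Group delay from phase difference:
tau = -d(phi)/d(omega)
d(phi) = -52.23 deg = -0.911585 rad
d(omega) = 2*pi*(4989.0 - 4315.9) = 4229.212 rad/s
tau = -(-0.911585) / 4229.212
    = 0.2155 ms

0.2155 ms


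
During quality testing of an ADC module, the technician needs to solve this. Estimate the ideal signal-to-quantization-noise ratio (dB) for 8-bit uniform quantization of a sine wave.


Theoretical SNR for a full-scale sinusoid:
SNR = 6.02 * N + 1.76
    = 6.02 * 8 + 1.76
    = 48.16 + 1.76
    = 49.92 dB

49.92 dB


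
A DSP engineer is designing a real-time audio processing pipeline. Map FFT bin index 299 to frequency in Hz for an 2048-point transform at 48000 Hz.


Frequency of DFT bin k:
f_k = k * fs / N
    = 299 * 48000 / 2048
    = 14352000 / 2048
    = 7007.812 Hz

7007.812 Hz


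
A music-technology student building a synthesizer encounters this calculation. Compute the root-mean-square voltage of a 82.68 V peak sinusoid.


RMS voltage for a sinusoidal waveform:
V_rms = V_peak / sqrt(2)
      = 82.68 / 1.414214
      = 58.464 V

58.464 V


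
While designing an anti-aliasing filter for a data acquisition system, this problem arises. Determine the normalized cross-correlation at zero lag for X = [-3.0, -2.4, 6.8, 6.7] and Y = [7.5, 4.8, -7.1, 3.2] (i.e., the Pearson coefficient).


Pearson correlation coefficient (population):
r = cov(X,Y) / (std(X) * std(Y))
Mean X = 2.025, Mean Y = 2.1
Cov(X,Y) = -19.4675
Std(X) = 4.729892, Std(Y) = 5.529467
r = -0.7443

-0.7443


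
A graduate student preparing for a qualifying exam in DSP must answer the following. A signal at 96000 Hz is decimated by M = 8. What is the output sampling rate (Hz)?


Decimation reduces the sample rate:
fs_out = fs_in / M
       = 96000 / 8
       = 12000.0 Hz

12000.0 Hz


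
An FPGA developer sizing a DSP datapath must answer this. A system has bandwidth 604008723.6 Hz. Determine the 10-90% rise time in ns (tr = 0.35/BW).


Rise time from bandwidth relationship:
tr = 0.35 / BW
   = 0.35 / 604008723.6
   = 5.794618295e-10 s
   = 0.5795 ns

0.5795 ns


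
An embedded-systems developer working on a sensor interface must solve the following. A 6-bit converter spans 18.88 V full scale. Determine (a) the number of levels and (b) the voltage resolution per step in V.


Step 1 — number of quantization levels:
L = 2^N = 2^6 = 64

Step 2 — LSB step size:
delta = Vfs / L
      = 18.88 / 64
      = 0.295 V

Levels = 64; step size = 0.295 V


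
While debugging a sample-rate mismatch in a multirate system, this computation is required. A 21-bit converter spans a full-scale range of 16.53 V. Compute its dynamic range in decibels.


Dynamic range from full-scale to LSB:
V_min = V_max / 2^bits = 16.53 / 2^21
DR = 20 * log10(V_max / V_min)
   = 20 * log10(2^21)
   = 20 * 21 * log10(2)
   = 126.43 dB

126.43 dB


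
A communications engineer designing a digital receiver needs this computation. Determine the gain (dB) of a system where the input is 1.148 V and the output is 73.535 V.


Voltage gain in dB:
G = 20 * log10(Vout / Vin)
  = 20 * log10(73.535 / 1.148)
  = 20 * log10(64.054878)
  = 20 * 1.806552
  = 36.13 dB

36.13 dB


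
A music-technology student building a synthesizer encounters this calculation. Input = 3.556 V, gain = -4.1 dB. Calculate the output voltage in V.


Output voltage from dB gain:
V_out = V_in * 10^(gain_dB / 20)
      = 3.556 * 10^(-4.1 / 20)
      = 3.556 * 0.623735
      = 2.218 V

2.218 V


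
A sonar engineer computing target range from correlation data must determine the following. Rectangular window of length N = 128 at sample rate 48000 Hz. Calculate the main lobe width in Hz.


Main lobe width for a rectangular window:
Width = 2 * fs / N
      = 2 * 48000 / 128
      = 96000 / 128
      = 750.0 Hz

750.0 Hz


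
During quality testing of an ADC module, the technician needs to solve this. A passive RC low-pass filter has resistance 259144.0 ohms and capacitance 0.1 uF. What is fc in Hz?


Cutoff frequency of a first-order RC filter:
fc = 1 / (2 * pi * R * C)
C = 0.1 uF = 1e-07 F
fc = 1 / (2 * pi * 259144.0 * 1e-07)
   = 1 / 0.16282497732437
   = 6.141564 Hz

6.141564 Hz
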